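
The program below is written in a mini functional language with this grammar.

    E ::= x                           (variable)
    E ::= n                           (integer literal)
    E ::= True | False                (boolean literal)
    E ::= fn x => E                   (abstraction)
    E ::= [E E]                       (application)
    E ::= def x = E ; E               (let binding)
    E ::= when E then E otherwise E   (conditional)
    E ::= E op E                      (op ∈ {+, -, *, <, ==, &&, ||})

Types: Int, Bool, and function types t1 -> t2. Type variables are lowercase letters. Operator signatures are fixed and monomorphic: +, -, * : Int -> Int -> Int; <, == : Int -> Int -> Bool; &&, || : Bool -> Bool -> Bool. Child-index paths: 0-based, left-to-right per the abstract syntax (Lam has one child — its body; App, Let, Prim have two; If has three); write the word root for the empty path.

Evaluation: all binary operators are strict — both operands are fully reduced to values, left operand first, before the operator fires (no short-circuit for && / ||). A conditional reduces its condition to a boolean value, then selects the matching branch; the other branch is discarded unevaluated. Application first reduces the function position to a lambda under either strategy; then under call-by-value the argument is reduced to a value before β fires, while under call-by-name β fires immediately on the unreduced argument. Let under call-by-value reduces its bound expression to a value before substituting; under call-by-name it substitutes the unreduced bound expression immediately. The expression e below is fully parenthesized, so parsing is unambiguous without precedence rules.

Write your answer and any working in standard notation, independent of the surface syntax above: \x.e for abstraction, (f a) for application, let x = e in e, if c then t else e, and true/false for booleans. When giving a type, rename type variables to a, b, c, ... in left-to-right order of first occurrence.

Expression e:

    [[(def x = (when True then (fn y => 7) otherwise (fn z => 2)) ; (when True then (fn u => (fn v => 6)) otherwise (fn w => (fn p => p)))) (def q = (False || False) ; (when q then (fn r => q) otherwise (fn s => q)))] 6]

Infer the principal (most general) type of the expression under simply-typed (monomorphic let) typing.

Answer: Int

Trace:
  unify Bool ~ Bool
\y._ : a -> Int
\z._ : b -> Int
  unify a -> Int ~ b -> Int
  unify a ~ b
  unify Int ~ Int
let x : b -> Int
  unify Bool ~ Bool
\v._ : d -> Int
\u._ : c -> d -> Int
p : f
\p._ : f -> f
\w._ : e -> f -> f
  unify c -> d -> Int ~ e -> f -> f
  unify c ~ e
  unify d -> Int ~ f -> f
  unify d ~ f
  unify Int ~ f
  unify Bool ~ Bool
  unify Bool ~ Bool
let q : Bool
q : Bool
  unify Bool ~ Bool
q : Bool
\r._ : g -> Bool
q : Bool
\s._ : h -> Bool
  unify g -> Bool ~ h -> Bool
  unify g ~ h
  unify Bool ~ Bool
  unify e -> Int -> Int ~ (h -> Bool) -> i
  unify e ~ h -> Bool
  unify Int -> Int ~ i
_ _ : Int -> Int
  unify Int -> Int ~ Int -> j
  unify Int ~ Int
  unify Int ~ j
_ _ : Int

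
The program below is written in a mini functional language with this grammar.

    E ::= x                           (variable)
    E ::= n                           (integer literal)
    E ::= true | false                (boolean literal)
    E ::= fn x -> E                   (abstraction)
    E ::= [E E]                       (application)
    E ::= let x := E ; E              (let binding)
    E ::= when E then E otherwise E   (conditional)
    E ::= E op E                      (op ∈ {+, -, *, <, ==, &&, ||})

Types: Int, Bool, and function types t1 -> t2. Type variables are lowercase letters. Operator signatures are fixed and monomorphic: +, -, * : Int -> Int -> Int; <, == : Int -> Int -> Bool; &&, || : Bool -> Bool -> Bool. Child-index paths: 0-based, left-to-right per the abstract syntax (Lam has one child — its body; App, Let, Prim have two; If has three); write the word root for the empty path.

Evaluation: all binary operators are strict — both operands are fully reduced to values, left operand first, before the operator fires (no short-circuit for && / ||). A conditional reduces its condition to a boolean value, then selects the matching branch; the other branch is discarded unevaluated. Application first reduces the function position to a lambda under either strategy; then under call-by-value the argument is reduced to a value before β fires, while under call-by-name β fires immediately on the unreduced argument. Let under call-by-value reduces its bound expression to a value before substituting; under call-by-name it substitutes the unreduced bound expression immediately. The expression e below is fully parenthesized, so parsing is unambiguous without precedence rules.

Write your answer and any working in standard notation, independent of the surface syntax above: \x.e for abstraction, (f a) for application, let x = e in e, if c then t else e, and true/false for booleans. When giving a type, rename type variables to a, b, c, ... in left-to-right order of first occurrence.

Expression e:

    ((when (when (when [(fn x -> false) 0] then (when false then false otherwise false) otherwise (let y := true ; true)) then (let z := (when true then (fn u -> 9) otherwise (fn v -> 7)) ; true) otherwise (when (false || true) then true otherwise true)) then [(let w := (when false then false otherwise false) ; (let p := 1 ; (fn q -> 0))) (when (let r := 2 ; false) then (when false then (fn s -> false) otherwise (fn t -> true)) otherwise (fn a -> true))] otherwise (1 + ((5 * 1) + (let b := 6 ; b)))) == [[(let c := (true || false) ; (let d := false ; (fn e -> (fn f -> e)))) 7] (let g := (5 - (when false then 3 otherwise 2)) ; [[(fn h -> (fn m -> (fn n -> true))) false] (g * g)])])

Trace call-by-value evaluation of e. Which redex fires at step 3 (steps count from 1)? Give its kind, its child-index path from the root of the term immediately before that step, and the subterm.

Derivation:
step 0: ((if (if (if ((\x.false) 0) then (if false then false else false) else (let y = true in true)) then (let z = (if true then (\u.9) else (\v.7)) in true) else (if (false || true) then true else true)) then ((let w = (if false then false else false) in (let p = 1 in (\q.0))) (if (let r = 2 in false) then (if false then (\s.false) else (\t.true)) else (\a.true))) else (1 + ((5 * 1) + (let b = 6 in b)))) == (((let c = (true || false) in (let d = false in (\e.(\f.e)))) 7) (let g = (5 - (if false then 3 else 2)) in (((\h.(\m.(\n.true))) false) (g * g)))))
step 1: [beta@0.0.0.0] ((if (if (if false then (if false then false else false) else (let y = true in true)) then (let z = (if true then (\u.9) else (\v.7)) in true) else (if (false || true) then true else true)) then ((let w = (if false then false else false) in (let p = 1 in (\q.0))) (if (let r = 2 in false) then (if false then (\s.false) else (\t.true)) else (\a.true))) else (1 + ((5 * 1) + (let b = 6 in b)))) == (((let c = (true || false) in (let d = false in (\e.(\f.e)))) 7) (let g = (5 - (if false then 3 else 2)) in (((\h.(\m.(\n.true))) false) (g * g)))))
step 2: [if@0.0.0] ((if (if (let y = true in true) then (let z = (if true then (\u.9) else (\v.7)) in true) else (if (false || true) then true else true)) then ((let w = (if false then false else false) in (let p = 1 in (\q.0))) (if (let r = 2 in false) then (if false then (\s.false) else (\t.true)) else (\a.true))) else (1 + ((5 * 1) + (let b = 6 in b)))) == (((let c = (true || false) in (let d = false in (\e.(\f.e)))) 7) (let g = (5 - (if false then 3 else 2)) in (((\h.(\m.(\n.true))) false) (g * g)))))
step 3: [let@0.0.0] ((if (if true then (let z = (if true then (\u.9) else (\v.7)) in true) else (if (false || true) then true else true)) then ((let w = (if false then false else false) in (let p = 1 in (\q.0))) (if (let r = 2 in false) then (if false then (\s.false) else (\t.true)) else (\a.true))) else (1 + ((5 * 1) + (let b = 6 in b)))) == (((let c = (true || false) in (let d = false in (\e.(\f.e)))) 7) (let g = (5 - (if false then 3 else 2)) in (((\h.(\m.(\n.true))) false) (g * g)))))

Answer: let at 0.0.0 : (let y = true in true)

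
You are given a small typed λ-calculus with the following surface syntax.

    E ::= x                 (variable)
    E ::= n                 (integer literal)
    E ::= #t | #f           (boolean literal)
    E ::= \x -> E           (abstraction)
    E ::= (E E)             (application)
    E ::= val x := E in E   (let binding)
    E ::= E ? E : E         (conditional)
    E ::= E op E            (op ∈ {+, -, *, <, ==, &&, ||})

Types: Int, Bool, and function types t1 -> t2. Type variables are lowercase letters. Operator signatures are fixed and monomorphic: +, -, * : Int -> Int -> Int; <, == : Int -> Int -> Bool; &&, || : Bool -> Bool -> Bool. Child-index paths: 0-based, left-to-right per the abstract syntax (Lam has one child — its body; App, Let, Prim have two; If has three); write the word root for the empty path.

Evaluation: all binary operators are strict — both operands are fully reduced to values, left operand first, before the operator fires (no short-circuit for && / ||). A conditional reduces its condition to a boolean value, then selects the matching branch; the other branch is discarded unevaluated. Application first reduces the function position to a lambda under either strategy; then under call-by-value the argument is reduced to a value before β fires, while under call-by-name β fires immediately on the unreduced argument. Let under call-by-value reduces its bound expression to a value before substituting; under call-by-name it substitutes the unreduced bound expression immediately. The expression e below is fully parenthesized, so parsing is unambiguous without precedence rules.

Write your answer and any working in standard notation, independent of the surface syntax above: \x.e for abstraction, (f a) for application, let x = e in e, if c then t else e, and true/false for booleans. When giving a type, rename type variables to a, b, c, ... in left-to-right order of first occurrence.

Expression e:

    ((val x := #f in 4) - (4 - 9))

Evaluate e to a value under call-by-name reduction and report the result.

Derivation:
step 0: ((let x = false in 4) - (4 - 9))
step 1: [let@0] (4 - (4 - 9))
step 2: [delta@1] (4 - -5)
step 3: [delta@root] 9

Answer: 9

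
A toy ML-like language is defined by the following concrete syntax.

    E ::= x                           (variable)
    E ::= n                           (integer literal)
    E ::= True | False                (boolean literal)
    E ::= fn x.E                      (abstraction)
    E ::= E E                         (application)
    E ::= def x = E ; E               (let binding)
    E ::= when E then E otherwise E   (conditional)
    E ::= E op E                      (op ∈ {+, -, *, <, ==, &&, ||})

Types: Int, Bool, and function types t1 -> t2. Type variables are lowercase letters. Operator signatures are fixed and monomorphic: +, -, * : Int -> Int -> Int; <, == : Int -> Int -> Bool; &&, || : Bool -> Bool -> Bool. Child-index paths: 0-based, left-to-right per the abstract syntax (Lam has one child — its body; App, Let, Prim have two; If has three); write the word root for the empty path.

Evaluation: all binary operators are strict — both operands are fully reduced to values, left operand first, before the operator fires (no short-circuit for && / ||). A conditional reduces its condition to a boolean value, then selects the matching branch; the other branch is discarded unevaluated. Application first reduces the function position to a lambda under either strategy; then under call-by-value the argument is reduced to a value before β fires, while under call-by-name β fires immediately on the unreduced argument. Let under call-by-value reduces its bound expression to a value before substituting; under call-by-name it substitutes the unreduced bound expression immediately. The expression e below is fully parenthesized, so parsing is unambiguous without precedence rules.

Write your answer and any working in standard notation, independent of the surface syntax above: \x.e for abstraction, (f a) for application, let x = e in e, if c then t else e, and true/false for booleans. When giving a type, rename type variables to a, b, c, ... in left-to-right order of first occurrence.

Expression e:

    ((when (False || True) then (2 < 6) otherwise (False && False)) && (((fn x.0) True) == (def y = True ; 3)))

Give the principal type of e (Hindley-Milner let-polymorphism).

Answer: Bool

Derivation:
  unify Bool ~ Bool
  unify Bool ~ Bool
  unify Bool ~ Bool
  unify Int ~ Int
  unify Int ~ Int
  unify Bool ~ Bool
  unify Bool ~ Bool
  unify Bool ~ Bool
  unify Bool ~ Bool
\x._ : a -> Int
  unify a -> Int ~ Bool -> b
  unify a ~ Bool
  unify Int ~ b
_ _ : Int
  unify Int ~ Int
let y : Bool
  unify Int ~ Int
  unify Bool ~ Bool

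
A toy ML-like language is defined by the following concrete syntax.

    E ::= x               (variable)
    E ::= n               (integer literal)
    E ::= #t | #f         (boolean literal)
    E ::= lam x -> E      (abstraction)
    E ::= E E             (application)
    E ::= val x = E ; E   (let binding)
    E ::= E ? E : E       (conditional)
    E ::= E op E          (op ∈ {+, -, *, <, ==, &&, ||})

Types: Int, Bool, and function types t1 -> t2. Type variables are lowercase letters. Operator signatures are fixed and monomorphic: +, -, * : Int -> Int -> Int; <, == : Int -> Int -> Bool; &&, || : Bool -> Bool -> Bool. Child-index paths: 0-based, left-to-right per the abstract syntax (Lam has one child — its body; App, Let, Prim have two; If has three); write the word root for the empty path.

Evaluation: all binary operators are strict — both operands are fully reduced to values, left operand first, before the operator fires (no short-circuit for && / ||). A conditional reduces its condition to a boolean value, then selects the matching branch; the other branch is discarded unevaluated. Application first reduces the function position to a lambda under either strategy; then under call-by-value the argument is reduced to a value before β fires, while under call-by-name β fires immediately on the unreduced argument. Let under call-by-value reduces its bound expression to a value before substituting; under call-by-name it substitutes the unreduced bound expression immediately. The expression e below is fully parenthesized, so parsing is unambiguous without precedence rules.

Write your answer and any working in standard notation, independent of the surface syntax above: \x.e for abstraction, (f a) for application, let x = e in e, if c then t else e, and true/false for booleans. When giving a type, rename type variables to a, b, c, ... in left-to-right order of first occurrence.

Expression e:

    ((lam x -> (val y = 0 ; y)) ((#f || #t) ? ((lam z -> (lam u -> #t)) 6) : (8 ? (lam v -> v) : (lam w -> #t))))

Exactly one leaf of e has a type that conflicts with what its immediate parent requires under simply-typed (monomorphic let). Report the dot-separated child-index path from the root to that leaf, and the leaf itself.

Answer: 1.2.0 : 8

Derivation:
let y : Int
y : Int
\x._ : a -> Int
  unify Bool ~ Bool
  unify Bool ~ Bool
  unify Bool ~ Bool
\u._ : c -> Bool
\z._ : b -> c -> Bool
  unify b -> c -> Bool ~ Int -> d
  unify b ~ Int
  unify c -> Bool ~ d
_ _ : c -> Bool
  unify Int ~ Bool
  FAIL: mismatch Int ~ Bool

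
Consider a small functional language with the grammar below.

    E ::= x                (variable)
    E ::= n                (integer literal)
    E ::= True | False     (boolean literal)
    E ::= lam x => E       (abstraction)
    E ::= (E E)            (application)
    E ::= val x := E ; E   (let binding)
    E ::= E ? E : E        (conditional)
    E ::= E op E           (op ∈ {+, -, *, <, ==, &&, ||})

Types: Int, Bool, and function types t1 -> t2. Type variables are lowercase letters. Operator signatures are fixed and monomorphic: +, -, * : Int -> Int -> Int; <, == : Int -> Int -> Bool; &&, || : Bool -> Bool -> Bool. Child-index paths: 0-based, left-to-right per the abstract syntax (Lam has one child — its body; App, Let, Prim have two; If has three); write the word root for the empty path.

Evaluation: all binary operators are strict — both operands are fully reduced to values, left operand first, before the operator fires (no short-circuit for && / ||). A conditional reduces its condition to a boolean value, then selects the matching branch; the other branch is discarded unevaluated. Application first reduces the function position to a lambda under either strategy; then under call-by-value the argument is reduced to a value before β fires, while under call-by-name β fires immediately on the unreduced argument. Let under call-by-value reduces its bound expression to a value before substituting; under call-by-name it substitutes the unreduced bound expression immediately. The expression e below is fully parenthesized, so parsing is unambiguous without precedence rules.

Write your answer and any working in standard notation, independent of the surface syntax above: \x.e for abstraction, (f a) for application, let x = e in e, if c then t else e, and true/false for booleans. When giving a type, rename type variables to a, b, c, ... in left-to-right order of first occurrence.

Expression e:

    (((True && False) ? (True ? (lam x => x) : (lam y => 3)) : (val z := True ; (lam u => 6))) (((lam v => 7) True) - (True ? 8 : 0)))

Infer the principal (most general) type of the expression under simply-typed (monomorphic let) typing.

Derivation:
  unify Bool ~ Bool
  unify Bool ~ Bool
  unify Bool ~ Bool
  unify Bool ~ Bool
x : a
\x._ : a -> a
\y._ : b -> Int
  unify a -> a ~ b -> Int
  unify a ~ b
  unify b ~ Int
let z : Bool
\u._ : c -> Int
  unify Int -> Int ~ c -> Int
  unify Int ~ c
  unify Int ~ Int
\v._ : d -> Int
  unify d -> Int ~ Bool -> e
  unify d ~ Bool
  unify Int ~ e
_ _ : Int
  unify Int ~ Int
  unify Bool ~ Bool
  unify Int ~ Int
  unify Int ~ Int
  unify Int -> Int ~ Int -> f
  unify Int ~ Int
  unify Int ~ f
_ _ : Int

Answer: Int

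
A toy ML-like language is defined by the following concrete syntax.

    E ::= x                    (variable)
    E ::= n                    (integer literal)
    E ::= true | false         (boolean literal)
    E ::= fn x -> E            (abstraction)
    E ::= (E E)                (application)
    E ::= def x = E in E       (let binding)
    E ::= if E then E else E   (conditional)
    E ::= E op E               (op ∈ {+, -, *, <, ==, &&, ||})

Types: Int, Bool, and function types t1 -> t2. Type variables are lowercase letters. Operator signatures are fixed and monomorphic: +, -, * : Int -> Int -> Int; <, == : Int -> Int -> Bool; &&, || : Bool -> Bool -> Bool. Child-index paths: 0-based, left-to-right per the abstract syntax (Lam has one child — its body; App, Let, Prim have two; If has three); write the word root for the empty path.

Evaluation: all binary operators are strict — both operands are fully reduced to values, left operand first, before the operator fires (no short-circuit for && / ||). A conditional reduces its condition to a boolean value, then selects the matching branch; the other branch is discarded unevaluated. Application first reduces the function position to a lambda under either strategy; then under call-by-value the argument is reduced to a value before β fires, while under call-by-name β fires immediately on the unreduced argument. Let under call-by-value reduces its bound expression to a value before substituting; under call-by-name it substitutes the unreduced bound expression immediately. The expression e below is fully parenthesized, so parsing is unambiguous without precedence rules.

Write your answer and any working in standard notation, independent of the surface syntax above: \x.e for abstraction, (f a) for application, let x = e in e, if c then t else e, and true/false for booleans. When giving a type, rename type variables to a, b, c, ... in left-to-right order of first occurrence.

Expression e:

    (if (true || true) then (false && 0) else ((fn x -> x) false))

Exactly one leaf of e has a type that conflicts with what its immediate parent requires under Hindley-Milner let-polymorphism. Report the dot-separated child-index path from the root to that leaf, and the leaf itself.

Answer: 1.1 : 0

Working:
  unify Bool ~ Bool
  unify Bool ~ Bool
  unify Bool ~ Bool
  unify Bool ~ Bool
  unify Int ~ Bool
  FAIL: mismatch Int ~ Bool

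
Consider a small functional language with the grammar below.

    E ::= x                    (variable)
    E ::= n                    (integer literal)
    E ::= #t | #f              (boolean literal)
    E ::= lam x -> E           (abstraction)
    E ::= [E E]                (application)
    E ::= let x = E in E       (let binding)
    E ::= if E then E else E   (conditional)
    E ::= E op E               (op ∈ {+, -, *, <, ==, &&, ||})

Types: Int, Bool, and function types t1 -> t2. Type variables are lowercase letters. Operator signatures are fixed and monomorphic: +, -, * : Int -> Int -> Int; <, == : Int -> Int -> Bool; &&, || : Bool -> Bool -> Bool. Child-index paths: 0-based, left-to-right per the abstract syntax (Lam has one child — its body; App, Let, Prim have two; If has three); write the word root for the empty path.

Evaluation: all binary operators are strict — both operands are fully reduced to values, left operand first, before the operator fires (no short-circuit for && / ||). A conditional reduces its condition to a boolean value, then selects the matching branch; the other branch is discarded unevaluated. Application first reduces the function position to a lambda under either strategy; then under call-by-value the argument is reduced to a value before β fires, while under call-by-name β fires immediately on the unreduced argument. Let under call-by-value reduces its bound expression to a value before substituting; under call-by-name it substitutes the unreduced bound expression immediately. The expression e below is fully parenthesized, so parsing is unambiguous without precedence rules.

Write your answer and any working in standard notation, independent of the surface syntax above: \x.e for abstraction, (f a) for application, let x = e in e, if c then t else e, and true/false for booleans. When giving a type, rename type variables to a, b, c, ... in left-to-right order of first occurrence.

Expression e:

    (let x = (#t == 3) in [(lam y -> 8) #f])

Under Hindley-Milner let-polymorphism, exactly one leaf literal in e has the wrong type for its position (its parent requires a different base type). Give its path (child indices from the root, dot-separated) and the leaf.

Derivation:
  unify Bool ~ Int
  FAIL: mismatch Bool ~ Int

Answer: 0.0 : true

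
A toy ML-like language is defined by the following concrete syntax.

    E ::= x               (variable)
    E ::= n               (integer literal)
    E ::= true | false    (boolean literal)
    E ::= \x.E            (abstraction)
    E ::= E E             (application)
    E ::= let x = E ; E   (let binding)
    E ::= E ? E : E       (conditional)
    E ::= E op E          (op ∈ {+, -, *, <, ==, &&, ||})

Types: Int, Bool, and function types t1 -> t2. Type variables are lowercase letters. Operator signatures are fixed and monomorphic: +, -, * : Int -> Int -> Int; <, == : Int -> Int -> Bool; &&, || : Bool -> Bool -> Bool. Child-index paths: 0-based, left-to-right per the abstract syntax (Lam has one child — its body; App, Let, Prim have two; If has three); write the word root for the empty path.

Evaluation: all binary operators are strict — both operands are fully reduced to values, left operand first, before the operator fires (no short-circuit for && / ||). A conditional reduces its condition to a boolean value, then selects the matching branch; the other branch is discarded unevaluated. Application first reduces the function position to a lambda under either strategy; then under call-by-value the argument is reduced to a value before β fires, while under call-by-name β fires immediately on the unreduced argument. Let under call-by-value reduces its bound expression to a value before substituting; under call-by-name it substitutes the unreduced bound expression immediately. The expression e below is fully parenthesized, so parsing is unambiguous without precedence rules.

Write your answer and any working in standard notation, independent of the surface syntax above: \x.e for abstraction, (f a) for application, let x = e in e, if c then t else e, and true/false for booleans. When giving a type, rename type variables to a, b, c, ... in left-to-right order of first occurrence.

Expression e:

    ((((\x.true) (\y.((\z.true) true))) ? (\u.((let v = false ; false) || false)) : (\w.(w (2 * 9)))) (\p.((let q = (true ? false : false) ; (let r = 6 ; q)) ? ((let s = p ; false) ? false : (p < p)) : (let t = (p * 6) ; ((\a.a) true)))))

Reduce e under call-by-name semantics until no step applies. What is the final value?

Answer: false

Working:
step 0: ((if ((\x.true) (\y.((\z.true) true))) then (\u.((let v = false in false) || false)) else (\w.(w (2 * 9)))) (\p.(if (let q = (if true then false else false) in (let r = 6 in q)) then (if (let s = p in false) then false else (p < p)) else (let t = (p * 6) in ((\a.a) true)))))
step 1: [beta@0.0] ((if true then (\u.((let v = false in false) || false)) else (\w.(w (2 * 9)))) (\p.(if (let q = (if true then false else false) in (let r = 6 in q)) then (if (let s = p in false) then false else (p < p)) else (let t = (p * 6) in ((\a.a) true)))))
step 2: [if@0] ((\u.((let v = false in false) || false)) (\p.(if (let q = (if true then false else false) in (let r = 6 in q)) then (if (let s = p in false) then false else (p < p)) else (let t = (p * 6) in ((\a.a) true)))))
step 3: [beta@root] ((let v = false in false) || false)
step 4: [let@0] (false || false)
step 5: [delta@root] false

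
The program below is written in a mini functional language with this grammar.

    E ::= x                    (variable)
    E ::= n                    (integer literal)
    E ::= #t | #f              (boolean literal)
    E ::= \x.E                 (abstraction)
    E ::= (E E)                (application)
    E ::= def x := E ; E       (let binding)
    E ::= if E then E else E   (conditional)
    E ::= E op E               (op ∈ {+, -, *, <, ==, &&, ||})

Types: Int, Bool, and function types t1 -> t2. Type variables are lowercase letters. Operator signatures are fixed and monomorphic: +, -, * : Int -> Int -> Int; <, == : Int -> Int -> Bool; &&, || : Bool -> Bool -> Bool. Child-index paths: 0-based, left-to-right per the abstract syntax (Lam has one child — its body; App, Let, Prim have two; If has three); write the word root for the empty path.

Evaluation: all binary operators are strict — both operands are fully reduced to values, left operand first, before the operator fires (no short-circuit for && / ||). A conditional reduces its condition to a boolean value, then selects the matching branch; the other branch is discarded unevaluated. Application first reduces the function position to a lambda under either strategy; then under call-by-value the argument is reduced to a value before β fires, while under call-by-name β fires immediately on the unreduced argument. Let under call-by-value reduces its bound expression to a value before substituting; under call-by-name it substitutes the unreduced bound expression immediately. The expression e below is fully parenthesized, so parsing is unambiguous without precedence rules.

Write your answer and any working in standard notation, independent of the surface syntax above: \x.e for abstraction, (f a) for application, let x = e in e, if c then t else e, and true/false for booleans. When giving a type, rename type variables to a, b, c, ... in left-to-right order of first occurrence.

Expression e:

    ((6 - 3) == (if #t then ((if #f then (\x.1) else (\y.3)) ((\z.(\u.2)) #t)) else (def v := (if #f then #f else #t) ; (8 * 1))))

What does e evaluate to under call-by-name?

Answer: true

Derivation:
step 0: ((6 - 3) == (if true then ((if false then (\x.1) else (\y.3)) ((\z.(\u.2)) true)) else (let v = (if false then false else true) in (8 * 1))))
step 1: [delta@0] (3 == (if true then ((if false then (\x.1) else (\y.3)) ((\z.(\u.2)) true)) else (let v = (if false then false else true) in (8 * 1))))
step 2: [if@1] (3 == ((if false then (\x.1) else (\y.3)) ((\z.(\u.2)) true)))
step 3: [if@1.0] (3 == ((\y.3) ((\z.(\u.2)) true)))
step 4: [beta@1] (3 == 3)
step 5: [delta@root] true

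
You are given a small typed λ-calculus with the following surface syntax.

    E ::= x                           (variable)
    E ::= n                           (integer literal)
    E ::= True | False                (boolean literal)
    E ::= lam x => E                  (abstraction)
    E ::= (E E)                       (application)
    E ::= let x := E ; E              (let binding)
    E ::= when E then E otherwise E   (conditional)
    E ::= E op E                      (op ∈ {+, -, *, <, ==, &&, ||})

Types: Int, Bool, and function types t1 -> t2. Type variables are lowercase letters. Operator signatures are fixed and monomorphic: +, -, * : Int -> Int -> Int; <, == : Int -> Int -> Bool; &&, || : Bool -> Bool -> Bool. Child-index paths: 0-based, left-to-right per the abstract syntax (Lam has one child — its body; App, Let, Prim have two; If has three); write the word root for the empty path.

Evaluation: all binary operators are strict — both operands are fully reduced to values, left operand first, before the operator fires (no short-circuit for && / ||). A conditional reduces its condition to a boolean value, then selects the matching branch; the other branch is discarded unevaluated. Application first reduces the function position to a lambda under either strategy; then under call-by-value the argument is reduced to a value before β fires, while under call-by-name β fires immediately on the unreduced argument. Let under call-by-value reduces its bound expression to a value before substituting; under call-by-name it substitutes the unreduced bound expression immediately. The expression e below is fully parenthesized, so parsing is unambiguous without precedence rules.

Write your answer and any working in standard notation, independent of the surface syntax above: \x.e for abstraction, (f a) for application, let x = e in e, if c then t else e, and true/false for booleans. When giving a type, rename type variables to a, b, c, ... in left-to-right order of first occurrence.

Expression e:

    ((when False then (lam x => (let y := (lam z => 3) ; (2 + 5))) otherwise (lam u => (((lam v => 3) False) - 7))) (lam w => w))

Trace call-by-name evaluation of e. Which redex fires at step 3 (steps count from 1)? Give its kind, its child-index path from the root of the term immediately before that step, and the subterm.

Derivation:
step 0: ((if false then (\x.(let y = (\z.3) in (2 + 5))) else (\u.(((\v.3) false) - 7))) (\w.w))
step 1: [if@0] ((\u.(((\v.3) false) - 7)) (\w.w))
step 2: [beta@root] (((\v.3) false) - 7)
step 3: [beta@0] (3 - 7)

Answer: beta at 0 : ((\v.3) false)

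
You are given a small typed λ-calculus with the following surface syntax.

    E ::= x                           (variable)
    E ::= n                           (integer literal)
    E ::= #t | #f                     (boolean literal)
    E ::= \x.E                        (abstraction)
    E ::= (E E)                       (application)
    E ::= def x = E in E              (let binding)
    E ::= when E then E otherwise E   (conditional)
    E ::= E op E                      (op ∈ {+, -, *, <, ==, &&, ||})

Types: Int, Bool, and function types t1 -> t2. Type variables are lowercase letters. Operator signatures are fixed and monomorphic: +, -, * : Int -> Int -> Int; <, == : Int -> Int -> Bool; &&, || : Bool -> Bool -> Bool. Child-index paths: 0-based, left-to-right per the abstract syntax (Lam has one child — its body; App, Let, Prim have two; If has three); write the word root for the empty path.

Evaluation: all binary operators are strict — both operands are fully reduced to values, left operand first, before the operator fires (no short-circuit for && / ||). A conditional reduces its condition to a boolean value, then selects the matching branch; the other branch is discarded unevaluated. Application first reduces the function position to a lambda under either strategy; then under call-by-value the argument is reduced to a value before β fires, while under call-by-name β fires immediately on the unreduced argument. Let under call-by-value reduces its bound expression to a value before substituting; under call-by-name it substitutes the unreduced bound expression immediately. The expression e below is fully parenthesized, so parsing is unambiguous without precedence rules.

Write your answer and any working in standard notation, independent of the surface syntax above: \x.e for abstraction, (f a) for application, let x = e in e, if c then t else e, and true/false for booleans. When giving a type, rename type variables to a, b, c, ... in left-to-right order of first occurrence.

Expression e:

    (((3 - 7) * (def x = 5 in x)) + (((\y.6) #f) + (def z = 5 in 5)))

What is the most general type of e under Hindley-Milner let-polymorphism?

Answer: Int

Trace:
  unify Int ~ Int
  unify Int ~ Int
  unify Int ~ Int
let x : Int
x : Int
  unify Int ~ Int
  unify Int ~ Int
\y._ : a -> Int
  unify a -> Int ~ Bool -> b
  unify a ~ Bool
  unify Int ~ b
_ _ : Int
  unify Int ~ Int
let z : Int
  unify Int ~ Int
  unify Int ~ Int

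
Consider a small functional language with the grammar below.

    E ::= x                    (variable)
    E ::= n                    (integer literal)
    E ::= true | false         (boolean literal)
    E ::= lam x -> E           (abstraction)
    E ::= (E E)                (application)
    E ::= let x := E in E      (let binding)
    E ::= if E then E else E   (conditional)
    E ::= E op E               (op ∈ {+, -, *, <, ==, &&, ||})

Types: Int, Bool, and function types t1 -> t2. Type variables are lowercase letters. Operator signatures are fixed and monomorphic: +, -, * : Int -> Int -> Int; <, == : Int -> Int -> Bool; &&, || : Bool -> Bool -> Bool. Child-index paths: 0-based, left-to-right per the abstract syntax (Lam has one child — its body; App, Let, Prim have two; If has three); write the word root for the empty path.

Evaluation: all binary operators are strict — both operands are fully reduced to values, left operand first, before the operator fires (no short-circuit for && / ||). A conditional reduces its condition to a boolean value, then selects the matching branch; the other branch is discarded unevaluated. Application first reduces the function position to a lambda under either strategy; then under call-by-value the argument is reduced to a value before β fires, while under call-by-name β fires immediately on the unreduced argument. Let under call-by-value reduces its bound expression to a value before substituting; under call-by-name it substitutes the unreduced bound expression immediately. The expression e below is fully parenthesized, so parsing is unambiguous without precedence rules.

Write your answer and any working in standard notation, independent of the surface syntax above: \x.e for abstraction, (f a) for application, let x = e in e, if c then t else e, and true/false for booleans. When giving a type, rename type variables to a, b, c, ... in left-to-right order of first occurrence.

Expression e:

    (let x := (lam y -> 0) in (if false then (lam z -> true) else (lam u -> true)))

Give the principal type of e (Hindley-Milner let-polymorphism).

Trace:
\y._ : a -> Int
let x : forall. a -> Int
  unify Bool ~ Bool
\z._ : b -> Bool
\u._ : c -> Bool
  unify b -> Bool ~ c -> Bool
  unify b ~ c
  unify Bool ~ Bool

Answer: a -> Bool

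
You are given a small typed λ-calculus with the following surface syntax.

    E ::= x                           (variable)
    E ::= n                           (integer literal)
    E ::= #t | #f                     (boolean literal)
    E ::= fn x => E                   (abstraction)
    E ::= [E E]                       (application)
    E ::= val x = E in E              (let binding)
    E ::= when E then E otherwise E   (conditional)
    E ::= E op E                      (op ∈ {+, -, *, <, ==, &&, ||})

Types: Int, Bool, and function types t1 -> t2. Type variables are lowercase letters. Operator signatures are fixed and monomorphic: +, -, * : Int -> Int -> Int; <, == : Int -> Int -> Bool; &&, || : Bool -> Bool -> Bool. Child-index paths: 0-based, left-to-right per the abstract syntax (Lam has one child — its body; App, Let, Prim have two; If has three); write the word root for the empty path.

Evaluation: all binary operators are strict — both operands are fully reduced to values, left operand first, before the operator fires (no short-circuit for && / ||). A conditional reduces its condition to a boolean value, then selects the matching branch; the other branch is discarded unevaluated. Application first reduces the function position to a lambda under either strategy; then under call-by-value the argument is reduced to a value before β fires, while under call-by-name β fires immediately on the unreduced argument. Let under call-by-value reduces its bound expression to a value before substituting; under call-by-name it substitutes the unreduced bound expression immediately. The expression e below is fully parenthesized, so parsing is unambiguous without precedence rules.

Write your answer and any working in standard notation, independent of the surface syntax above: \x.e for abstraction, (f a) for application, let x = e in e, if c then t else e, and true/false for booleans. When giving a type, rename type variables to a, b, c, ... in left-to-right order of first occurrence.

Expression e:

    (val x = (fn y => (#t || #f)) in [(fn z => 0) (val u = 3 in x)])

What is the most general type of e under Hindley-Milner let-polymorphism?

Working:
  unify Bool ~ Bool
  unify Bool ~ Bool
\y._ : a -> Bool
let x : forall. a -> Bool
\z._ : b -> Int
let u : Int
x : c -> Bool
  unify b -> Int ~ (c -> Bool) -> d
  unify b ~ c -> Bool
  unify Int ~ d
_ _ : Int

Answer: Int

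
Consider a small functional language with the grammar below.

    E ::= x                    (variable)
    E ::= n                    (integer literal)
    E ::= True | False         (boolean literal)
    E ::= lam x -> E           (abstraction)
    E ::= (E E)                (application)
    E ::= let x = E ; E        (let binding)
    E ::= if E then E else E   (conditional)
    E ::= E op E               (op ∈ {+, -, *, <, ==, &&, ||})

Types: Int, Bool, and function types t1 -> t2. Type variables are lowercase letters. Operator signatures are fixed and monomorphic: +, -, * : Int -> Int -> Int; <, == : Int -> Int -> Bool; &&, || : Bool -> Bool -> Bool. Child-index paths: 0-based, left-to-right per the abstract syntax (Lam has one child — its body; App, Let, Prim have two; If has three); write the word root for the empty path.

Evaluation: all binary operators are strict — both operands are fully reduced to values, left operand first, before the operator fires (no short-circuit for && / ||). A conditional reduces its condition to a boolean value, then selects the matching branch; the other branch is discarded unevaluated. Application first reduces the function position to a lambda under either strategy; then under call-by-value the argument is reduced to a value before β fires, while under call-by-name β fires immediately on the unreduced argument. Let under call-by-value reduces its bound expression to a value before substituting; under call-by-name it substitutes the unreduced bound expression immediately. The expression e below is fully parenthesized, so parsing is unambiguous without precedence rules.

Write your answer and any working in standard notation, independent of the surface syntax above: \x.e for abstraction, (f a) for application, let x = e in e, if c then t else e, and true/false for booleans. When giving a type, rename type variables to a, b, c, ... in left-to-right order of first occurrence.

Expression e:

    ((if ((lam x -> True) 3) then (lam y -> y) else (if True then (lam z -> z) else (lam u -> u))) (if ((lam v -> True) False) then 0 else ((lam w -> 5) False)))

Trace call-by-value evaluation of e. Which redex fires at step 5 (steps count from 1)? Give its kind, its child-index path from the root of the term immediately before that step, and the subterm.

Working:
step 0: ((if ((\x.true) 3) then (\y.y) else (if true then (\z.z) else (\u.u))) (if ((\v.true) false) then 0 else ((\w.5) false)))
step 1: [beta@0.0] ((if true then (\y.y) else (if true then (\z.z) else (\u.u))) (if ((\v.true) false) then 0 else ((\w.5) false)))
step 2: [if@0] ((\y.y) (if ((\v.true) false) then 0 else ((\w.5) false)))
step 3: [beta@1.0] ((\y.y) (if true then 0 else ((\w.5) false)))
step 4: [if@1] ((\y.y) 0)
step 5: [beta@root] 0

Answer: beta at root : ((\y.y) 0)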